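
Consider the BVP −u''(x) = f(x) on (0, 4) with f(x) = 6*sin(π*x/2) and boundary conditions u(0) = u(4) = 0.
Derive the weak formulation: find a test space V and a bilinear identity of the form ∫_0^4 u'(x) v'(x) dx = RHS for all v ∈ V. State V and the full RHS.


V = H^1_0(0, 4) (so v(0) = v(4) = 0); weak form: ∫_0^4 u'v' dx = ∫_0^4 (6*sin(π*x/2)) v dx for all v ∈ V.

Multiply both sides by a test function v and integrate from 0 to 4:
  ∫_0^4 −u''(x) v(x) dx = ∫_0^4 f(x) v(x) dx.
Integrate the LHS by parts once:
  ∫_0^4 −u'' v dx = −[u'(x) v(x)]_0^4 + ∫_0^4 u'(x) v'(x) dx.
Thus ∫_0^4 u'(x) v'(x) dx = ∫_0^4 f(x) v(x) dx + [u'(x) v(x)]_0^4.
Choose V so that boundary terms are either known or forced to vanish.
u is Dirichlet: u(0) = u(4) = 0. Let V = H^1_0(0, 4); then v(0) = v(4) = 0, and [u' v]_0^4 = 0.
Weak formulation: find u (satisfying any essential BC) such that ∫_0^4 u'(x) v'(x) dx = ∫_0^4 f v dx for all v ∈ V.
Substituting f(x) = 6*sin(π*x/2), the right-hand side is ∫_0^4 (6*sin(π*x/2)) v dx.


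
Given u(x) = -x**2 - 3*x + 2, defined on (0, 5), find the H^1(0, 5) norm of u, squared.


||u||_{H^1}^2 = 4005/2

The H^1 norm (squared) on an interval (0, L) is
  ||u||_{H^1}^2 = ∫_0^L u(x)^2 dx + ∫_0^L u'(x)^2 dx.
Compute u'(x) = -2*x - 3.
Then u(x)^2 = x**4 + 6*x**3 + 5*x**2 - 12*x + 4 and u'(x)^2 = 4*x**2 + 12*x + 9.
Integrate each monomial from 0 to 5 using ∫_0^5 c·x^n dx = c·5^(n+1)/(n+1):
  ∫_0^5 u(x)^2 dx = ∫_0^5 (x^4 + 6*x^3 + 5*x^2 - 12*x + 4) dx. Term by term:
    ∫_0^5 x^4 dx = 625;  ∫_0^5 6*x^3 dx = 1875/2;  ∫_0^5 5*x^2 dx = 625/3;
    ∫_0^5 -12*x dx = -150;  ∫_0^5 4 dx = 20.
  Sum: 625 + 1875/2 + 625/3 − 150 + 20 = 9845/6.
  ∫_0^5 u'(x)^2 dx = ∫_0^5 (4*x^2 + 12*x + 9) dx. Term by term:
    ∫_0^5 4*x^2 dx = 500/3;  ∫_0^5 12*x dx = 150;  ∫_0^5 9 dx = 45.
  Sum: 500/3 + 150 + 45 = 1085/3.
Adding: ||u||_{H^1}^2 = 9845/6 + 1085/3 = 4005/2.


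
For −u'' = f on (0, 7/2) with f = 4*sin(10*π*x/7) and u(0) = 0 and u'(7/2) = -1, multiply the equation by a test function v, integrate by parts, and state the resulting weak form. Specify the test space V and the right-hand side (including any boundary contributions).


V = {v ∈ H^1(0, 7/2) : v(0) = 0} (test functions vanish at x = 0 where u is specified); weak form: ∫_0^7/2 u'v' dx = ∫_0^7/2 (4*sin(10*π*x/7)) v dx − v(7/2) for all v ∈ V.

Multiply both sides by a test function v and integrate from 0 to 7/2:
  ∫_0^7/2 −u''(x) v(x) dx = ∫_0^7/2 f(x) v(x) dx.
Integrate the LHS by parts once:
  ∫_0^7/2 −u'' v dx = −[u'(x) v(x)]_0^7/2 + ∫_0^7/2 u'(x) v'(x) dx.
Thus ∫_0^7/2 u'(x) v'(x) dx = ∫_0^7/2 f(x) v(x) dx + [u'(x) v(x)]_0^7/2.
Choose V so that boundary terms are either known or forced to vanish.
Mixed BC: u(0) = 0 (Dirichlet) and u'(7/2) = -1 (Neumann). Define V = {v ∈ H^1(0, 7/2) : v(0) = 0}. Then [u' v]_0^7/2 = u'(7/2)·v(7/2) − u'(0)·0 = − v(7/2).
Weak formulation: find u (satisfying any essential BC) such that ∫_0^7/2 u'(x) v'(x) dx = ∫_0^7/2 f v dx − v(7/2) for all v ∈ V (Dirichlet at 0 absorbed into V; Neumann datum at x = 7/2 contributes the boundary term).
Substituting f(x) = 4*sin(10*π*x/7), the right-hand side is ∫_0^7/2 (4*sin(10*π*x/7)) v dx − v(7/2).


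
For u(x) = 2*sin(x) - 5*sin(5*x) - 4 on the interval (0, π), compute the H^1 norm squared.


||u||_{H^1(0,π)}^2 = -16 + 345*π

u'(x) = 2*cos(x) - 25*cos(5*x).
Expand u² and (u')² and integrate term by term on (0, π), using: for integers n ≥ 1, ∫_0^π sin²(nx) dx = ∫_0^π cos²(nx) dx = π/2; for n ≠ n', ∫_0^π sin(nx)sin(n'x) dx = ∫_0^π cos(nx)cos(n'x) dx = 0; and by product-to-sum, ∫_0^π sin(nx)cos(n'x) dx = ½∫_0^π [sin((n+n')x) + sin((n−n')x)] dx, which is 0 when n+n' is even and 2n/(n²−n'²) when n+n' is odd (it need not vanish on (0, π)). For the constant mode: ∫_0^π 1 dx = π, ∫_0^π cos(nx) dx = 0, ∫_0^π sin(nx) dx = (1−(−1)^n)/n.
  u² squared terms: (-4)²·∫1 dx = 16·π = 16*π;  (-5)²·∫sin(5x)² dx = 25·π/2 = 25*π/2;  (2)²·∫sin(x)² dx = 4·π/2 = 2*π.
  u² cross terms: 2·(-4)·(-5)·∫1·sin(5x) dx = 40·(2/5) = 16;  2·(-4)·(2)·∫1·sin(x) dx = -16·(2) = -32;  2·(-5)·(2)·∫sin(5x)·sin(x) dx = -20·(0) = 0.
  So ∫_0^π u² dx = 16*π + 25*π/2 + 2*π + 16 − 32 + 0 = -16 + 61*π/2.
  (u')² squared terms: (-25)²·∫cos(5x)² dx = 625·π/2 = 625*π/2;  (2)²·∫cos(x)² dx = 4·π/2 = 2*π.
  (u')² cross terms: 2·(-25)·(2)·∫cos(5x)·cos(x) dx = -100·(0) = 0.
  So ∫_0^π (u')² dx = 625*π/2 + 2*π + 0 = 629*π/2.
||u||_{H^1}^2 = (-16 + 61*π/2) + (629*π/2) = -16 + 345*π.


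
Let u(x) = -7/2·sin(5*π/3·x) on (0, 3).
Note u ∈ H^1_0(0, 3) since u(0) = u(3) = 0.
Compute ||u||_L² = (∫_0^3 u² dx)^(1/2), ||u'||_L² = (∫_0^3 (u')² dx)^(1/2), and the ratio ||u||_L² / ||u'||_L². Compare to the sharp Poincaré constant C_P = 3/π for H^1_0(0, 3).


||u||_L² / ||u'||_L² = 3/(5*π) < C_P = 3/π.

u(x) = -7/2·sin(5*π/3·x), so u'(x) = -35*π*cos(5*π*x/3)/6.
Writing u(x) = A·sin(kπx/L) with A = -7/2 and k = 5, use ∫_0^L sin²(kπx/L) dx = L/2 and ∫_0^L cos²(kπx/L) dx = L/2.
u² = 49/4·sin²(5*π/3·x) and (u')² = 1225*π^2/36·cos²(5*π/3·x), and each of sin², cos² integrates to L/2 = 3/2 over (0, 3).
∫_0^3 u² dx = 147/8, so ||u||_L² = 7*sqrt(6)/4.
∫_0^3 (u')² dx = 1225*π^2/24, so ||u'||_L² = 35*sqrt(6)*π/12.
Ratio ||u||_L² / ||u'||_L² = 3/(5*π).
Sharp Poincaré constant on H^1_0(0, 3) is C_P = L/π = 3/π, achieved by sin(π/3·x).
This is the k = 5 harmonic; the ratio L/(kπ) is strictly less than C_P = L/π, consistent with the sharp inequality ||u||_L² ≤ C_P ||u'||_L².


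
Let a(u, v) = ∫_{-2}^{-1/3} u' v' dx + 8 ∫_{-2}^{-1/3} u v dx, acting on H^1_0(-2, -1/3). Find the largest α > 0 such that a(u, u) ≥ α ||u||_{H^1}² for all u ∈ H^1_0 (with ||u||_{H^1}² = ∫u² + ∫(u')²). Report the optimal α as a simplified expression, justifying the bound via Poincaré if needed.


α = 1

Coercivity of a(·,·) on H^1_0(-2, -1/3) means a(u, u) ≥ α ||u||_{H^1}² for every u ∈ H^1_0.
The interval has length L = 5/3, and Poincaré/coercivity depend only on L. Here a(u, u) = ∫(u')² + (8)·∫u².
Here c = 8 ≥ 1, so a(u,u) = ∫(u')² + c∫u² ≥ ∫(u')² + ∫u² = ||u||_{H^1}², i.e. α = 1 works. No larger α is possible: a(u,u) ≥ α||u||_{H^1}² means (1−α)∫(u')² ≥ (α−c)∫u², and for the modes u_n = sin(nπ(x−x₀)/L) (x₀ the left endpoint) one has ∫u_n²/∫(u_n')² = (L/(nπ))² → 0, so a(u_n,u_n)/||u_n||_{H^1}² → 1. Hence the optimal constant is α = 1.
Therefore α = 1.


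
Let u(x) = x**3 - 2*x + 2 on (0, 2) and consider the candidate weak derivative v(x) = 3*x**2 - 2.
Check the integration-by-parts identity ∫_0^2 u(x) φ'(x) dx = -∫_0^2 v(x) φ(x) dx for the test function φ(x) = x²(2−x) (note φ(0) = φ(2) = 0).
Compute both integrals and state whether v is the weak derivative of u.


LHS = -56/15, RHS = -56/15. Yes, v = u' weakly.

u(x) = x**3 - 2*x + 2, classical derivative u'(x) = 3*x**2 - 2.
φ(x) = x²(2−x), so φ'(x) = x*(4 - 3*x).
Note φ(0) = φ(2) = 0, so the boundary term u·φ vanishes.
LHS = ∫_0^2 u(x) φ'(x) dx = ∫_0^2 (-3*x^5 + 4*x^4 + 6*x^3 - 14*x^2 + 8*x) dx. Term by term:
  ∫_0^2 -3*x^5 dx = -32;  ∫_0^2 4*x^4 dx = 128/5;  ∫_0^2 6*x^3 dx = 24;
  ∫_0^2 -14*x^2 dx = -112/3;  ∫_0^2 8*x dx = 16.
Sum: -32 + 128/5 + 24 − 112/3 + 16 = -56/15.
So LHS = -56/15.
∫_0^2 v(x) φ(x) dx = ∫_0^2 (-3*x^5 + 6*x^4 + 2*x^3 - 4*x^2) dx. Term by term:
  ∫_0^2 -3*x^5 dx = -32;  ∫_0^2 6*x^4 dx = 192/5;  ∫_0^2 2*x^3 dx = 8;
  ∫_0^2 -4*x^2 dx = -32/3.
Sum: -32 + 192/5 + 8 − 32/3 = 56/15.
So RHS = -∫_0^2 v(x) φ(x) dx = -56/15.
LHS = RHS, so the identity holds for this test φ.
Moreover u is smooth here and v(x) = u'(x) = 3*x**2 - 2 pointwise, so the identity holds for every test function. Hence v is the weak derivative of u.


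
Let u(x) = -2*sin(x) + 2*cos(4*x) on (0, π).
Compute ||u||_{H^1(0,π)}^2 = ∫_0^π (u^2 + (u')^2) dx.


||u||_{H^1(0,π)}^2 = 272/15 + 38*π

u'(x) = -8*sin(4*x) - 2*cos(x).
Expand u² and (u')² and integrate term by term on (0, π), using: for integers n ≥ 1, ∫_0^π sin²(nx) dx = ∫_0^π cos²(nx) dx = π/2; for n ≠ n', ∫_0^π sin(nx)sin(n'x) dx = ∫_0^π cos(nx)cos(n'x) dx = 0; and by product-to-sum, ∫_0^π sin(nx)cos(n'x) dx = ½∫_0^π [sin((n+n')x) + sin((n−n')x)] dx, which is 0 when n+n' is even and 2n/(n²−n'²) when n+n' is odd (it need not vanish on (0, π)).
  u² squared terms: (-2)²·∫sin(x)² dx = 4·π/2 = 2*π;  (2)²·∫cos(4x)² dx = 4·π/2 = 2*π.
  u² cross terms: 2·(-2)·(2)·∫sin(x)·cos(4x) dx = -8·(-2/15) = 16/15.
  So ∫_0^π u² dx = 2*π + 2*π + 16/15 = 16/15 + 4*π.
  (u')² squared terms: (-8)²·∫sin(4x)² dx = 64·π/2 = 32*π;  (-2)²·∫cos(x)² dx = 4·π/2 = 2*π.
  (u')² cross terms: 2·(-8)·(-2)·∫sin(4x)·cos(x) dx = 32·(8/15) = 256/15.
  So ∫_0^π (u')² dx = 32*π + 2*π + 256/15 = 256/15 + 34*π.
||u||_{H^1}^2 = (16/15 + 4*π) + (256/15 + 34*π) = 272/15 + 38*π.


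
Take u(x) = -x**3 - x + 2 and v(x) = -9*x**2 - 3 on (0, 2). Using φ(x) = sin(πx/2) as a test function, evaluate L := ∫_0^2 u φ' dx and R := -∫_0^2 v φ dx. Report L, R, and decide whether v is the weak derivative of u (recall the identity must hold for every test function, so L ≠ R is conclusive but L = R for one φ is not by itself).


LHS = -96/π^3 + 28/π, RHS = -288/π^3 + 84/π. No, v is not the weak derivative of u.

u(x) = -x**3 - x + 2, classical derivative u'(x) = -3*x**2 - 1.
φ(x) = sin(πx/2), so φ'(x) = π*cos(π*x/2)/2.
Note φ(0) = φ(2) = 0, so the boundary term u·φ vanishes.
LHS = ∫_0^2 u(x) φ'(x) dx = ∫_0^2 (-π*x^3*cos(π*x/2)/2 - π*x*cos(π*x/2)/2 + π*cos(π*x/2)) dx. Term by term:
  ∫_0^2 π*cos(π*x/2) dx = 0;  ∫_0^2 -π*x*cos(π*x/2)/2 dx = 4/π;  ∫_0^2 -π*x^3*cos(π*x/2)/2 dx = -96/π^3 + 24/π.
Sum: 0 + 4/π + -96/π^3 + 24/π = -96/π^3 + 28/π.
So LHS = -96/π^3 + 28/π.
∫_0^2 v(x) φ(x) dx = ∫_0^2 (-9*x^2*sin(π*x/2) - 3*sin(π*x/2)) dx. Term by term:
  ∫_0^2 -3*sin(π*x/2) dx = -12/π;  ∫_0^2 -9*x^2*sin(π*x/2) dx = -72/π + 288/π^3.
Sum: -12/π + -72/π + 288/π^3 = -84/π + 288/π^3.
So RHS = -∫_0^2 v(x) φ(x) dx = -288/π^3 + 84/π.
LHS − RHS = -56/π + 192/π^3 ≠ 0, so the identity fails.
(For a valid weak derivative the identity must hold for EVERY test function, in particular this one. The failure shows v is NOT the weak derivative of u.)
Correct weak derivative would be u'(x) = -3*x**2 - 1.


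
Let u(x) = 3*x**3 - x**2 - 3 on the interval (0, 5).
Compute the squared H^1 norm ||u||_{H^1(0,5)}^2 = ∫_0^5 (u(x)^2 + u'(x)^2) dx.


||u||_{H^1}^2 = 5380015/42

The H^1 norm (squared) on an interval (0, L) is
  ||u||_{H^1}^2 = ∫_0^L u(x)^2 dx + ∫_0^L u'(x)^2 dx.
Compute u'(x) = 9*x**2 - 2*x.
Then u(x)^2 = 9*x**6 - 6*x**5 + x**4 - 18*x**3 + 6*x**2 + 9 and u'(x)^2 = 81*x**4 - 36*x**3 + 4*x**2.
Integrate each monomial from 0 to 5 using ∫_0^5 c·x^n dx = c·5^(n+1)/(n+1):
  ∫_0^5 u(x)^2 dx = ∫_0^5 (9*x^6 - 6*x^5 + x^4 - 18*x^3 + 6*x^2 + 9) dx. Term by term:
    ∫_0^5 9*x^6 dx = 703125/7;  ∫_0^5 -6*x^5 dx = -15625;  ∫_0^5 x^4 dx = 625;
    ∫_0^5 -18*x^3 dx = -5625/2;  ∫_0^5 6*x^2 dx = 250;  ∫_0^5 9 dx = 45.
  Sum: 703125/7 − 15625 + 625 − 5625/2 + 250 + 45 = 1161005/14.
  ∫_0^5 u'(x)^2 dx = ∫_0^5 (81*x^4 - 36*x^3 + 4*x^2) dx. Term by term:
    ∫_0^5 81*x^4 dx = 50625;  ∫_0^5 -36*x^3 dx = -5625;  ∫_0^5 4*x^2 dx = 500/3.
  Sum: 50625 − 5625 + 500/3 = 135500/3.
Adding: ||u||_{H^1}^2 = 1161005/14 + 135500/3 = 5380015/42.


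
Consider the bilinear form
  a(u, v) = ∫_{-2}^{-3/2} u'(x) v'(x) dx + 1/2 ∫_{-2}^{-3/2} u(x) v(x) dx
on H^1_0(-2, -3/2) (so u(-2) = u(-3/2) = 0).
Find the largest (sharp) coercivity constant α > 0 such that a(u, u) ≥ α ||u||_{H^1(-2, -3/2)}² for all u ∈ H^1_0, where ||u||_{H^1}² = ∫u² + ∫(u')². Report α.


α = (1 + 8*π^2)/(2*(1 + 4*π^2))

Coercivity of a(·,·) on H^1_0(-2, -3/2) means a(u, u) ≥ α ||u||_{H^1}² for every u ∈ H^1_0.
The interval has length L = 1/2, and Poincaré/coercivity depend only on L. Here a(u, u) = ∫(u')² + (1/2)·∫u².
Here 0 < c = 1/2 < 1. The condition a(u,u) ≥ α||u||_{H^1}² reads (1−α)∫(u')² ≥ (α−c)∫u². Any admissible α is ≤ 1 (rapidly oscillating u have ∫u²/∫(u')² → 0), and α = 1 would force 0 ≥ (1−c)∫u², impossible since c < 1; so 1−α > 0. By the sharp Poincaré inequality on H^1_0 of an interval of length L, ∫(u')² ≥ (π/L)²∫u² with equality for the first sine mode sin(π(x−x₀)/L) (x₀ the left endpoint), so the inequality holds for all u iff (1−α)(π/L)² ≥ α − c, i.e. α ≤ ((π/L)² + c)/((π/L)² + 1) = (1 + c(L/π)²)/(1 + (L/π)²). With (π/L)² = 4*π^2 and c = 1/2, the largest admissible constant is α = ((π/L)² + c)/((π/L)² + 1).
Simplifying, α = (1 + 8*π^2)/(2*(1 + 4*π^2)).


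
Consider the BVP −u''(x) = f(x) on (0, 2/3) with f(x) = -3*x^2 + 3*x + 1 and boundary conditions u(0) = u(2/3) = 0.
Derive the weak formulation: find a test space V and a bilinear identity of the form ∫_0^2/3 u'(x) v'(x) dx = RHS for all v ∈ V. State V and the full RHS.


V = H^1_0(0, 2/3) (so v(0) = v(2/3) = 0); weak form: ∫_0^2/3 u'v' dx = ∫_0^2/3 (-3*x^2 + 3*x + 1) v dx for all v ∈ V.

Multiply both sides by a test function v and integrate from 0 to 2/3:
  ∫_0^2/3 −u''(x) v(x) dx = ∫_0^2/3 f(x) v(x) dx.
Integrate the LHS by parts once:
  ∫_0^2/3 −u'' v dx = −[u'(x) v(x)]_0^2/3 + ∫_0^2/3 u'(x) v'(x) dx.
Thus ∫_0^2/3 u'(x) v'(x) dx = ∫_0^2/3 f(x) v(x) dx + [u'(x) v(x)]_0^2/3.
Choose V so that boundary terms are either known or forced to vanish.
u is Dirichlet: u(0) = u(2/3) = 0. Let V = H^1_0(0, 2/3); then v(0) = v(2/3) = 0, and [u' v]_0^2/3 = 0.
Weak formulation: find u (satisfying any essential BC) such that ∫_0^2/3 u'(x) v'(x) dx = ∫_0^2/3 f v dx for all v ∈ V.
Substituting f(x) = -3*x^2 + 3*x + 1, the right-hand side is ∫_0^2/3 (-3*x^2 + 3*x + 1) v dx.


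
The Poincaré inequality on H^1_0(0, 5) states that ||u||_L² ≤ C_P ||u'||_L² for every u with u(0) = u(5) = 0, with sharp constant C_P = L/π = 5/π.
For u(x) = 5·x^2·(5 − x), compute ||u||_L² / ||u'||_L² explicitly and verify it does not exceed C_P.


||u||_L² / ||u'||_L² = 5*sqrt(14)/14 < C_P = 5/π.

u(x) = 5·x^2·(5 − x), so u'(x) = 5*x*(10 - 3*x).
u(x) = 5·x^2·(5 − x) vanishes at x = 0 and x = 5, so u ∈ H^1_0(0, 5). Differentiate via the product rule and integrate the resulting polynomials term by term.
  ∫_0^5 u² dx = ∫_0^5 (25*x^6 - 250*x^5 + 625*x^4) dx. Term by term:
    ∫_0^5 25*x^6 dx = 1953125/7;  ∫_0^5 -250*x^5 dx = -1953125/3;  ∫_0^5 625*x^4 dx = 390625.
  Sum: 1953125/7 − 1953125/3 + 390625 = 390625/21.
  ∫_0^5 (u')² dx = ∫_0^5 (225*x^4 - 1500*x^3 + 2500*x^2) dx. Term by term:
    ∫_0^5 225*x^4 dx = 140625;  ∫_0^5 -1500*x^3 dx = -234375;  ∫_0^5 2500*x^2 dx = 312500/3.
  Sum: 140625 − 234375 + 312500/3 = 31250/3.
∫_0^5 u² dx = 390625/21, so ||u||_L² = 625*sqrt(21)/21.
∫_0^5 (u')² dx = 31250/3, so ||u'||_L² = 125*sqrt(6)/3.
Ratio ||u||_L² / ||u'||_L² = 5*sqrt(14)/14.
Sharp Poincaré constant on H^1_0(0, 5) is C_P = L/π = 5/π, achieved by sin(π/5·x).
A polynomial bump cannot attain the sharp Poincaré constant (only the first sine eigenfunction does), so the ratio is strictly less than C_P, consistent with ||u||_L² ≤ C_P ||u'||_L².


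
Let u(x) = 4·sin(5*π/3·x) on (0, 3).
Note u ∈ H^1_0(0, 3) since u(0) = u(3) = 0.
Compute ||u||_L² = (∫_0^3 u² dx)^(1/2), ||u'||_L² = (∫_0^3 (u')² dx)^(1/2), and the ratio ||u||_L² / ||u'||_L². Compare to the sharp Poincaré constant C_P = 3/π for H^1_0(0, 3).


||u||_L² / ||u'||_L² = 3/(5*π) < C_P = 3/π.

u(x) = 4·sin(5*π/3·x), so u'(x) = 20*π*cos(5*π*x/3)/3.
Writing u(x) = A·sin(kπx/L) with A = 4 and k = 5, use ∫_0^L sin²(kπx/L) dx = L/2 and ∫_0^L cos²(kπx/L) dx = L/2.
u² = 16·sin²(5*π/3·x) and (u')² = 400*π^2/9·cos²(5*π/3·x), and each of sin², cos² integrates to L/2 = 3/2 over (0, 3).
∫_0^3 u² dx = 24, so ||u||_L² = 2*sqrt(6).
∫_0^3 (u')² dx = 200*π^2/3, so ||u'||_L² = 10*sqrt(6)*π/3.
Ratio ||u||_L² / ||u'||_L² = 3/(5*π).
Sharp Poincaré constant on H^1_0(0, 3) is C_P = L/π = 3/π, achieved by sin(π/3·x).
This is the k = 5 harmonic; the ratio L/(kπ) is strictly less than C_P = L/π, consistent with the sharp inequality ||u||_L² ≤ C_P ||u'||_L².


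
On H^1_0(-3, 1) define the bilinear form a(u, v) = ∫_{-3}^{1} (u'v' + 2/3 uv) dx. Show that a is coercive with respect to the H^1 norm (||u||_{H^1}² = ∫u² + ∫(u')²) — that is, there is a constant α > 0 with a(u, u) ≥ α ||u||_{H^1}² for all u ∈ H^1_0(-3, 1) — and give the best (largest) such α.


α = (π^2 + 32/3)/(π^2 + 16)

Coercivity of a(·,·) on H^1_0(-3, 1) means a(u, u) ≥ α ||u||_{H^1}² for every u ∈ H^1_0.
The interval has length L = 4, and Poincaré/coercivity depend only on L. Here a(u, u) = ∫(u')² + (2/3)·∫u².
Here 0 < c = 2/3 < 1. The condition a(u,u) ≥ α||u||_{H^1}² reads (1−α)∫(u')² ≥ (α−c)∫u². Any admissible α is ≤ 1 (rapidly oscillating u have ∫u²/∫(u')² → 0), and α = 1 would force 0 ≥ (1−c)∫u², impossible since c < 1; so 1−α > 0. By the sharp Poincaré inequality on H^1_0 of an interval of length L, ∫(u')² ≥ (π/L)²∫u² with equality for the first sine mode sin(π(x−x₀)/L) (x₀ the left endpoint), so the inequality holds for all u iff (1−α)(π/L)² ≥ α − c, i.e. α ≤ ((π/L)² + c)/((π/L)² + 1) = (1 + c(L/π)²)/(1 + (L/π)²). With (π/L)² = π^2/16 and c = 2/3, the largest admissible constant is α = ((π/L)² + c)/((π/L)² + 1).
Simplifying, α = (π^2 + 32/3)/(π^2 + 16).


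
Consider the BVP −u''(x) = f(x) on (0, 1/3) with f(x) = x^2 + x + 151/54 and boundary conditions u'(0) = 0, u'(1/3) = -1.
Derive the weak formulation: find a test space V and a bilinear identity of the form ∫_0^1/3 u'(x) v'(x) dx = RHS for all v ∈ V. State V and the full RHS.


V = H^1(0, 1/3) (v unrestricted at boundary; u is determined up to an additive constant); weak form: ∫_0^1/3 u'v' dx = ∫_0^1/3 (x^2 + x + 151/54) v dx − v(1/3) for all v ∈ V.

Multiply both sides by a test function v and integrate from 0 to 1/3:
  ∫_0^1/3 −u''(x) v(x) dx = ∫_0^1/3 f(x) v(x) dx.
Integrate the LHS by parts once:
  ∫_0^1/3 −u'' v dx = −[u'(x) v(x)]_0^1/3 + ∫_0^1/3 u'(x) v'(x) dx.
Thus ∫_0^1/3 u'(x) v'(x) dx = ∫_0^1/3 f(x) v(x) dx + [u'(x) v(x)]_0^1/3.
Choose V so that boundary terms are either known or forced to vanish.
u has inhomogeneous Neumann u'(0) = 0, u'(1/3) = -1. [u' v]_0^1/3 = (-1)·v(1/3) − (0)·v(0) = − v(1/3). Take V = H^1(0, 1/3); boundary term becomes part of RHS.
Weak formulation: find u (satisfying any essential BC) such that ∫_0^1/3 u'(x) v'(x) dx = ∫_0^1/3 f v dx − v(1/3) for all v ∈ V (Neumann data are natural BCs: they enter the RHS as boundary terms).
Substituting f(x) = x^2 + x + 151/54, the right-hand side is ∫_0^1/3 (x^2 + x + 151/54) v dx − v(1/3).
Compatibility check (pure Neumann): taking v ≡ 1 ∈ V gives 0 = ∫_0^1/3 f dx + (-1) − (0), i.e. ∫_0^1/3 f dx must equal u'(0) − u'(1/3) = 1. Indeed ∫_0^1/3 (x^2 + x + 151/54) dx = 1, so the data are compatible. The solution is then unique only up to an additive constant (fix it e.g. by requiring ∫_0^1/3 u dx = 0).


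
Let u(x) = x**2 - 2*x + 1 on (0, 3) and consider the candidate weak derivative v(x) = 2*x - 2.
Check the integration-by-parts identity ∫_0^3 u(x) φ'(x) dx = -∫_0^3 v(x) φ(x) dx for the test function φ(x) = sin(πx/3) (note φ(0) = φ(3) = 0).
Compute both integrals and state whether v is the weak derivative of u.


LHS = -6/π, RHS = -6/π. Yes, v = u' weakly.

u(x) = x**2 - 2*x + 1, classical derivative u'(x) = 2*x - 2.
φ(x) = sin(πx/3), so φ'(x) = π*cos(π*x/3)/3.
Note φ(0) = φ(3) = 0, so the boundary term u·φ vanishes.
LHS = ∫_0^3 u(x) φ'(x) dx = ∫_0^3 (π*x^2*cos(π*x/3)/3 - 2*π*x*cos(π*x/3)/3 + π*cos(π*x/3)/3) dx. Term by term:
  ∫_0^3 π*cos(π*x/3)/3 dx = 0;  ∫_0^3 -2*π*x*cos(π*x/3)/3 dx = 12/π;  ∫_0^3 π*x^2*cos(π*x/3)/3 dx = -18/π.
Sum: 0 + 12/π − 18/π = -6/π.
So LHS = -6/π.
∫_0^3 v(x) φ(x) dx = ∫_0^3 (2*x*sin(π*x/3) - 2*sin(π*x/3)) dx. Term by term:
  ∫_0^3 -2*sin(π*x/3) dx = -12/π;  ∫_0^3 2*x*sin(π*x/3) dx = 18/π.
Sum: -12/π + 18/π = 6/π.
So RHS = -∫_0^3 v(x) φ(x) dx = -6/π.
LHS = RHS, so the identity holds for this test φ.
Moreover u is smooth here and v(x) = u'(x) = 2*x - 2 pointwise, so the identity holds for every test function. Hence v is the weak derivative of u.


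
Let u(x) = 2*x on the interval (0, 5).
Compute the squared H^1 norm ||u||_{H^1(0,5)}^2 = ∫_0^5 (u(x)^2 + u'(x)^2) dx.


||u||_{H^1}^2 = 560/3

The H^1 norm (squared) on an interval (0, L) is
  ||u||_{H^1}^2 = ∫_0^L u(x)^2 dx + ∫_0^L u'(x)^2 dx.
Compute u'(x) = 2.
Then u(x)^2 = 4*x**2 and u'(x)^2 = 4.
Integrate each monomial from 0 to 5 using ∫_0^5 c·x^n dx = c·5^(n+1)/(n+1):
  ∫_0^5 u(x)^2 dx = ∫_0^5 (4*x^2) dx. Term by term:
    ∫_0^5 4*x^2 dx = 500/3.
  ∫_0^5 u'(x)^2 dx = ∫_0^5 (4) dx. Term by term:
    ∫_0^5 4 dx = 20.
Adding: ||u||_{H^1}^2 = 500/3 + 20 = 560/3.


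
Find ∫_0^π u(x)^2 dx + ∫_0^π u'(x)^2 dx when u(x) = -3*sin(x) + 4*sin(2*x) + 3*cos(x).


||u||_{H^1(0,π)}^2 = 64 + 58*π

u'(x) = -3*sin(x) - 3*cos(x) + 8*cos(2*x).
Expand u² and (u')² and integrate term by term on (0, π), using: for integers n ≥ 1, ∫_0^π sin²(nx) dx = ∫_0^π cos²(nx) dx = π/2; for n ≠ n', ∫_0^π sin(nx)sin(n'x) dx = ∫_0^π cos(nx)cos(n'x) dx = 0; and by product-to-sum, ∫_0^π sin(nx)cos(n'x) dx = ½∫_0^π [sin((n+n')x) + sin((n−n')x)] dx, which is 0 when n+n' is even and 2n/(n²−n'²) when n+n' is odd (it need not vanish on (0, π)).
  u² squared terms: (-3)²·∫sin(x)² dx = 9·π/2 = 9*π/2;  (3)²·∫cos(x)² dx = 9·π/2 = 9*π/2;  (4)²·∫sin(2x)² dx = 16·π/2 = 8*π.
  u² cross terms: 2·(-3)·(3)·∫sin(x)·cos(x) dx = -18·(0) = 0;  2·(-3)·(4)·∫sin(x)·sin(2x) dx = -24·(0) = 0;  2·(3)·(4)·∫cos(x)·sin(2x) dx = 24·(4/3) = 32.
  So ∫_0^π u² dx = 9*π/2 + 9*π/2 + 8*π + 0 + 0 + 32 = 32 + 17*π.
  (u')² squared terms: (-3)²·∫cos(x)² dx = 9·π/2 = 9*π/2;  (-3)²·∫sin(x)² dx = 9·π/2 = 9*π/2;  (8)²·∫cos(2x)² dx = 64·π/2 = 32*π.
  (u')² cross terms: 2·(-3)·(-3)·∫cos(x)·sin(x) dx = 18·(0) = 0;  2·(-3)·(8)·∫cos(x)·cos(2x) dx = -48·(0) = 0;  2·(-3)·(8)·∫sin(x)·cos(2x) dx = -48·(-2/3) = 32.
  So ∫_0^π (u')² dx = 9*π/2 + 9*π/2 + 32*π + 0 + 0 + 32 = 32 + 41*π.
||u||_{H^1}^2 = (32 + 17*π) + (32 + 41*π) = 64 + 58*π.


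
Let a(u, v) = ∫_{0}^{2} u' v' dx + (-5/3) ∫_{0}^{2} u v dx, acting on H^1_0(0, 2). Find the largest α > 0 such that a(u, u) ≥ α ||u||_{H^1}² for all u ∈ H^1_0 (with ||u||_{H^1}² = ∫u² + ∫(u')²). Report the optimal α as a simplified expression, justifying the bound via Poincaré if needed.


α = (-20/3 + π^2)/(4 + π^2)

Coercivity of a(·,·) on H^1_0(0, 2) means a(u, u) ≥ α ||u||_{H^1}² for every u ∈ H^1_0.
The interval has length L = 2, and Poincaré/coercivity depend only on L. Here a(u, u) = ∫(u')² + (-5/3)·∫u².
Here c = -5/3 < 0 with |c| < (π/L)² = π^2/4, so coercivity still holds. The condition a(u,u) ≥ α||u||_{H^1}² reads (1−α)∫(u')² ≥ (α−c)∫u². Any admissible α is ≤ 1 (rapidly oscillating u have ∫u²/∫(u')² → 0), and α = 1 would force 0 ≥ (1−c)∫u², impossible since c < 1; so 1−α > 0. By the sharp Poincaré inequality on H^1_0 of an interval of length L, ∫(u')² ≥ (π/L)²∫u² with equality for the first sine mode sin(π(x−x₀)/L) (x₀ the left endpoint), so the inequality holds for all u iff (1−α)(π/L)² ≥ α − c, i.e. α ≤ ((π/L)² + c)/((π/L)² + 1) = (1 + c(L/π)²)/(1 + (L/π)²). (Direct route, valid since c ≤ 0: Poincaré gives c∫u² ≥ c(L/π)²∫(u')², so a(u,u) ≥ (1 + c(L/π)²)∫(u')², while ||u||_{H^1}² ≤ (1 + (L/π)²)∫(u')²; dividing yields the same α.) With (π/L)² = π^2/4 and c = -5/3, the largest admissible constant is α = ((π/L)² + c)/((π/L)² + 1).
Simplifying, α = (-20/3 + π^2)/(4 + π^2).


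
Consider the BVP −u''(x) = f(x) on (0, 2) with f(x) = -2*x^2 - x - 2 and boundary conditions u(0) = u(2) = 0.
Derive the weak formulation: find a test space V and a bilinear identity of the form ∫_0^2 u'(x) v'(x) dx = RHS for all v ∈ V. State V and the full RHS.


V = H^1_0(0, 2) (so v(0) = v(2) = 0); weak form: ∫_0^2 u'v' dx = ∫_0^2 (-2*x^2 - x - 2) v dx for all v ∈ V.

Multiply both sides by a test function v and integrate from 0 to 2:
  ∫_0^2 −u''(x) v(x) dx = ∫_0^2 f(x) v(x) dx.
Integrate the LHS by parts once:
  ∫_0^2 −u'' v dx = −[u'(x) v(x)]_0^2 + ∫_0^2 u'(x) v'(x) dx.
Thus ∫_0^2 u'(x) v'(x) dx = ∫_0^2 f(x) v(x) dx + [u'(x) v(x)]_0^2.
Choose V so that boundary terms are either known or forced to vanish.
u is Dirichlet: u(0) = u(2) = 0. Let V = H^1_0(0, 2); then v(0) = v(2) = 0, and [u' v]_0^2 = 0.
Weak formulation: find u (satisfying any essential BC) such that ∫_0^2 u'(x) v'(x) dx = ∫_0^2 f v dx for all v ∈ V.
Substituting f(x) = -2*x^2 - x - 2, the right-hand side is ∫_0^2 (-2*x^2 - x - 2) v dx.


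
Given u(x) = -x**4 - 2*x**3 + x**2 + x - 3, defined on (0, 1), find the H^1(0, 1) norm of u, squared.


||u||_{H^1}^2 = 4709/315

The H^1 norm (squared) on an interval (0, L) is
  ||u||_{H^1}^2 = ∫_0^L u(x)^2 dx + ∫_0^L u'(x)^2 dx.
Compute u'(x) = -4*x**3 - 6*x**2 + 2*x + 1.
Then u(x)^2 = x**8 + 4*x**7 + 2*x**6 - 6*x**5 + 3*x**4 + 14*x**3 - 5*x**2 - 6*x + 9 and u'(x)^2 = 16*x**6 + 48*x**5 + 20*x**4 - 32*x**3 - 8*x**2 + 4*x + 1.
Integrate each monomial from 0 to 1 using ∫_0^1 c·x^n dx = c·1^(n+1)/(n+1):
  ∫_0^1 u(x)^2 dx = ∫_0^1 (x^8 + 4*x^7 + 2*x^6 - 6*x^5 + 3*x^4 + 14*x^3 - 5*x^2 - 6*x + 9) dx. Term by term:
    ∫_0^1 x^8 dx = 1/9;  ∫_0^1 4*x^7 dx = 1/2;  ∫_0^1 2*x^6 dx = 2/7;
    ∫_0^1 -6*x^5 dx = -1;  ∫_0^1 3*x^4 dx = 3/5;  ∫_0^1 14*x^3 dx = 7/2;
    ∫_0^1 -5*x^2 dx = -5/3;  ∫_0^1 -6*x dx = -3;  ∫_0^1 9 dx = 9.
  Sum: 1/9 + 1/2 + 2/7 − 1 + 3/5 + 7/2 − 5/3 − 3 + 9 = 2624/315.
  ∫_0^1 u'(x)^2 dx = ∫_0^1 (16*x^6 + 48*x^5 + 20*x^4 - 32*x^3 - 8*x^2 + 4*x + 1) dx. Term by term:
    ∫_0^1 16*x^6 dx = 16/7;  ∫_0^1 48*x^5 dx = 8;  ∫_0^1 20*x^4 dx = 4;
    ∫_0^1 -32*x^3 dx = -8;  ∫_0^1 -8*x^2 dx = -8/3;  ∫_0^1 4*x dx = 2;
    ∫_0^1 1 dx = 1.
  Sum: 16/7 + 8 + 4 − 8 − 8/3 + 2 + 1 = 139/21.
Adding: ||u||_{H^1}^2 = 2624/315 + 139/21 = 4709/315.


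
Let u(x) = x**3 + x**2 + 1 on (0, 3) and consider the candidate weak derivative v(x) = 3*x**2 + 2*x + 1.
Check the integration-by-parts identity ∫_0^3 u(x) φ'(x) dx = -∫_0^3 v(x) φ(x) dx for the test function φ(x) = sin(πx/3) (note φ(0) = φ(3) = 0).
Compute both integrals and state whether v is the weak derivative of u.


LHS = -99/π + 324/π^3, RHS = -105/π + 324/π^3. No, v is not the weak derivative of u.

u(x) = x**3 + x**2 + 1, classical derivative u'(x) = 3*x**2 + 2*x.
φ(x) = sin(πx/3), so φ'(x) = π*cos(π*x/3)/3.
Note φ(0) = φ(3) = 0, so the boundary term u·φ vanishes.
LHS = ∫_0^3 u(x) φ'(x) dx = ∫_0^3 (π*x^3*cos(π*x/3)/3 + π*x^2*cos(π*x/3)/3 + π*cos(π*x/3)/3) dx. Term by term:
  ∫_0^3 π*cos(π*x/3)/3 dx = 0;  ∫_0^3 π*x^2*cos(π*x/3)/3 dx = -18/π;  ∫_0^3 π*x^3*cos(π*x/3)/3 dx = -81/π + 324/π^3.
Sum: 0 − 18/π + -81/π + 324/π^3 = -99/π + 324/π^3.
So LHS = -99/π + 324/π^3.
∫_0^3 v(x) φ(x) dx = ∫_0^3 (3*x^2*sin(π*x/3) + 2*x*sin(π*x/3) + sin(π*x/3)) dx. Term by term:
  ∫_0^3 2*x*sin(π*x/3) dx = 18/π;  ∫_0^3 3*x^2*sin(π*x/3) dx = -324/π^3 + 81/π;  ∫_0^3 sin(π*x/3) dx = 6/π.
Sum: 18/π + -324/π^3 + 81/π + 6/π = -324/π^3 + 105/π.
So RHS = -∫_0^3 v(x) φ(x) dx = -105/π + 324/π^3.
LHS − RHS = 6/π ≠ 0, so the identity fails.
(For a valid weak derivative the identity must hold for EVERY test function, in particular this one. The failure shows v is NOT the weak derivative of u.)
Correct weak derivative would be u'(x) = 3*x**2 + 2*x.


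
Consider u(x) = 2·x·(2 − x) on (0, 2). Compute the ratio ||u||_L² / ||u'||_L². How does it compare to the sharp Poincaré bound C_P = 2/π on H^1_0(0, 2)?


||u||_L² / ||u'||_L² = sqrt(10)/5 < C_P = 2/π.

u(x) = 2·x·(2 − x), so u'(x) = 4 - 4*x.
u(x) = 2·x·(2 − x) vanishes at x = 0 and x = 2, so u ∈ H^1_0(0, 2). Differentiate via the product rule and integrate the resulting polynomials term by term.
  ∫_0^2 u² dx = ∫_0^2 (4*x^4 - 16*x^3 + 16*x^2) dx. Term by term:
    ∫_0^2 4*x^4 dx = 128/5;  ∫_0^2 -16*x^3 dx = -64;  ∫_0^2 16*x^2 dx = 128/3.
  Sum: 128/5 − 64 + 128/3 = 64/15.
  ∫_0^2 (u')² dx = ∫_0^2 (16*x^2 - 32*x + 16) dx. Term by term:
    ∫_0^2 16*x^2 dx = 128/3;  ∫_0^2 -32*x dx = -64;  ∫_0^2 16 dx = 32.
  Sum: 128/3 − 64 + 32 = 32/3.
∫_0^2 u² dx = 64/15, so ||u||_L² = 8*sqrt(15)/15.
∫_0^2 (u')² dx = 32/3, so ||u'||_L² = 4*sqrt(6)/3.
Ratio ||u||_L² / ||u'||_L² = sqrt(10)/5.
Sharp Poincaré constant on H^1_0(0, 2) is C_P = L/π = 2/π, achieved by sin(π/2·x).
A polynomial bump cannot attain the sharp Poincaré constant (only the first sine eigenfunction does), so the ratio is strictly less than C_P, consistent with ||u||_L² ≤ C_P ||u'||_L².


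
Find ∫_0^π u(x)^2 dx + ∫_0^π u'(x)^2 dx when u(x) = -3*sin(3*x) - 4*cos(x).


||u||_{H^1(0,π)}^2 = 61*π

u'(x) = 4*sin(x) - 9*cos(3*x).
Expand u² and (u')² and integrate term by term on (0, π), using: for integers n ≥ 1, ∫_0^π sin²(nx) dx = ∫_0^π cos²(nx) dx = π/2; for n ≠ n', ∫_0^π sin(nx)sin(n'x) dx = ∫_0^π cos(nx)cos(n'x) dx = 0; and by product-to-sum, ∫_0^π sin(nx)cos(n'x) dx = ½∫_0^π [sin((n+n')x) + sin((n−n')x)] dx, which is 0 when n+n' is even and 2n/(n²−n'²) when n+n' is odd (it need not vanish on (0, π)).
  u² squared terms: (-4)²·∫cos(x)² dx = 16·π/2 = 8*π;  (-3)²·∫sin(3x)² dx = 9·π/2 = 9*π/2.
  u² cross terms: 2·(-4)·(-3)·∫cos(x)·sin(3x) dx = 24·(0) = 0.
  So ∫_0^π u² dx = 8*π + 9*π/2 + 0 = 25*π/2.
  (u')² squared terms: (-9)²·∫cos(3x)² dx = 81·π/2 = 81*π/2;  (4)²·∫sin(x)² dx = 16·π/2 = 8*π.
  (u')² cross terms: 2·(-9)·(4)·∫cos(3x)·sin(x) dx = -72·(0) = 0.
  So ∫_0^π (u')² dx = 81*π/2 + 8*π + 0 = 97*π/2.
||u||_{H^1}^2 = (25*π/2) + (97*π/2) = 61*π.


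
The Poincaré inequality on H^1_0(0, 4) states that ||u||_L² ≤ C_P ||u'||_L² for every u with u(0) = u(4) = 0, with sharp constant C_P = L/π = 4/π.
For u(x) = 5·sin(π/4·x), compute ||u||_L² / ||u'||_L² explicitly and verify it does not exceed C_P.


||u||_L² / ||u'||_L² = 4/π = C_P.

u(x) = 5·sin(π/4·x), so u'(x) = 5*π*cos(π*x/4)/4.
Writing u(x) = A·sin(kπx/L) with A = 5 and k = 1, use ∫_0^L sin²(kπx/L) dx = L/2 and ∫_0^L cos²(kπx/L) dx = L/2.
u² = 25·sin²(π/4·x) and (u')² = 25*π^2/16·cos²(π/4·x), and each of sin², cos² integrates to L/2 = 2 over (0, 4).
∫_0^4 u² dx = 50, so ||u||_L² = 5*sqrt(2).
∫_0^4 (u')² dx = 25*π^2/8, so ||u'||_L² = 5*sqrt(2)*π/4.
Ratio ||u||_L² / ||u'||_L² = 4/π.
Sharp Poincaré constant on H^1_0(0, 4) is C_P = L/π = 4/π, achieved by sin(π/4·x).
This is the k = 1 eigenfunction (up to amplitude), so the ratio equals the sharp Poincaré constant exactly.


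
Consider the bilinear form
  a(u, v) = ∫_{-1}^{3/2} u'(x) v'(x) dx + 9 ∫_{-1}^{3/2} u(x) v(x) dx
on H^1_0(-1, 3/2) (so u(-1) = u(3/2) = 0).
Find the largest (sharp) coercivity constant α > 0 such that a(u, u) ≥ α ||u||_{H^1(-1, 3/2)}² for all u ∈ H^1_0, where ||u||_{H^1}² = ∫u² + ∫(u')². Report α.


α = 1

Coercivity of a(·,·) on H^1_0(-1, 3/2) means a(u, u) ≥ α ||u||_{H^1}² for every u ∈ H^1_0.
The interval has length L = 5/2, and Poincaré/coercivity depend only on L. Here a(u, u) = ∫(u')² + (9)·∫u².
Here c = 9 ≥ 1, so a(u,u) = ∫(u')² + c∫u² ≥ ∫(u')² + ∫u² = ||u||_{H^1}², i.e. α = 1 works. No larger α is possible: a(u,u) ≥ α||u||_{H^1}² means (1−α)∫(u')² ≥ (α−c)∫u², and for the modes u_n = sin(nπ(x−x₀)/L) (x₀ the left endpoint) one has ∫u_n²/∫(u_n')² = (L/(nπ))² → 0, so a(u_n,u_n)/||u_n||_{H^1}² → 1. Hence the optimal constant is α = 1.
Therefore α = 1.


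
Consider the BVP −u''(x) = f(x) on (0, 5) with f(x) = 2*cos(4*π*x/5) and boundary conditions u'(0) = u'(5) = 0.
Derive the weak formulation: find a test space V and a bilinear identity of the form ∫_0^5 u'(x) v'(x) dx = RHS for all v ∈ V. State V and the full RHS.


V = H^1(0, 5) (no boundary constraint on v; u is determined up to an additive constant); weak form: ∫_0^5 u'v' dx = ∫_0^5 (2*cos(4*π*x/5)) v dx for all v ∈ V.

Multiply both sides by a test function v and integrate from 0 to 5:
  ∫_0^5 −u''(x) v(x) dx = ∫_0^5 f(x) v(x) dx.
Integrate the LHS by parts once:
  ∫_0^5 −u'' v dx = −[u'(x) v(x)]_0^5 + ∫_0^5 u'(x) v'(x) dx.
Thus ∫_0^5 u'(x) v'(x) dx = ∫_0^5 f(x) v(x) dx + [u'(x) v(x)]_0^5.
Choose V so that boundary terms are either known or forced to vanish.
u has homogeneous Neumann: u'(0) = u'(5) = 0. So [u' v]_0^5 = 0·v(5) − 0·v(0) = 0 for any v; take V = H^1(0, 5).
Weak formulation: find u (satisfying any essential BC) such that ∫_0^5 u'(x) v'(x) dx = ∫_0^5 f v dx for all v ∈ V (homogeneous Neumann, so boundary terms vanish).
Substituting f(x) = 2*cos(4*π*x/5), the right-hand side is ∫_0^5 (2*cos(4*π*x/5)) v dx.
Compatibility check (pure Neumann): taking v ≡ 1 ∈ V gives 0 = ∫_0^5 f dx + (0) − (0), i.e. ∫_0^5 f dx must equal u'(0) − u'(5) = 0. Indeed ∫_0^5 (2*cos(4*π*x/5)) dx = 0, so the data are compatible. The solution is then unique only up to an additive constant (fix it e.g. by requiring ∫_0^5 u dx = 0).


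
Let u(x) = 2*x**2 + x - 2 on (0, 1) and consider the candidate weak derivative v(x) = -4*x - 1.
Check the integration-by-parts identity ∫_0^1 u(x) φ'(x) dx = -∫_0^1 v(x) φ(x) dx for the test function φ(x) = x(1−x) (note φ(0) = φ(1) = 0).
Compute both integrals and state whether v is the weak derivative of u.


LHS = -1/2, RHS = 1/2. No, v is not the weak derivative of u.

u(x) = 2*x**2 + x - 2, classical derivative u'(x) = 4*x + 1.
φ(x) = x(1−x), so φ'(x) = 1 - 2*x.
Note φ(0) = φ(1) = 0, so the boundary term u·φ vanishes.
LHS = ∫_0^1 u(x) φ'(x) dx = ∫_0^1 (-4*x^3 + 5*x - 2) dx. Term by term:
  ∫_0^1 -4*x^3 dx = -1;  ∫_0^1 5*x dx = 5/2;  ∫_0^1 -2 dx = -2.
Sum: -1 + 5/2 − 2 = -1/2.
So LHS = -1/2.
∫_0^1 v(x) φ(x) dx = ∫_0^1 (4*x^3 - 3*x^2 - x) dx. Term by term:
  ∫_0^1 4*x^3 dx = 1;  ∫_0^1 -3*x^2 dx = -1;  ∫_0^1 -x dx = -1/2.
Sum: 1 − 1 − 1/2 = -1/2.
So RHS = -∫_0^1 v(x) φ(x) dx = 1/2.
LHS − RHS = -1 ≠ 0, so the identity fails.
(For a valid weak derivative the identity must hold for EVERY test function, in particular this one. The failure shows v is NOT the weak derivative of u.)
Correct weak derivative would be u'(x) = 4*x + 1.


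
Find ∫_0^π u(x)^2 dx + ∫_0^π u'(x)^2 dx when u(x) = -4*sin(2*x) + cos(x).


||u||_{H^1(0,π)}^2 = -64/3 + 41*π

u'(x) = -sin(x) - 8*cos(2*x).
Expand u² and (u')² and integrate term by term on (0, π), using: for integers n ≥ 1, ∫_0^π sin²(nx) dx = ∫_0^π cos²(nx) dx = π/2; for n ≠ n', ∫_0^π sin(nx)sin(n'x) dx = ∫_0^π cos(nx)cos(n'x) dx = 0; and by product-to-sum, ∫_0^π sin(nx)cos(n'x) dx = ½∫_0^π [sin((n+n')x) + sin((n−n')x)] dx, which is 0 when n+n' is even and 2n/(n²−n'²) when n+n' is odd (it need not vanish on (0, π)).
  u² squared terms: (-4)²·∫sin(2x)² dx = 16·π/2 = 8*π;  (1)²·∫cos(x)² dx = 1·π/2 = π/2.
  u² cross terms: 2·(-4)·(1)·∫sin(2x)·cos(x) dx = -8·(4/3) = -32/3.
  So ∫_0^π u² dx = 8*π + π/2 − 32/3 = -32/3 + 17*π/2.
  (u')² squared terms: (-1)²·∫sin(x)² dx = 1·π/2 = π/2;  (-8)²·∫cos(2x)² dx = 64·π/2 = 32*π.
  (u')² cross terms: 2·(-1)·(-8)·∫sin(x)·cos(2x) dx = 16·(-2/3) = -32/3.
  So ∫_0^π (u')² dx = π/2 + 32*π − 32/3 = -32/3 + 65*π/2.
||u||_{H^1}^2 = (-32/3 + 17*π/2) + (-32/3 + 65*π/2) = -64/3 + 41*π.


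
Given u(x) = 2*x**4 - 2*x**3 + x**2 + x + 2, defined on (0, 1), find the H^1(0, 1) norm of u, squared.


||u||_{H^1}^2 = 8083/630

The H^1 norm (squared) on an interval (0, L) is
  ||u||_{H^1}^2 = ∫_0^L u(x)^2 dx + ∫_0^L u'(x)^2 dx.
Compute u'(x) = 8*x**3 - 6*x**2 + 2*x + 1.
Then u(x)^2 = 4*x**8 - 8*x**7 + 8*x**6 + 5*x**4 - 6*x**3 + 5*x**2 + 4*x + 4 and u'(x)^2 = 64*x**6 - 96*x**5 + 68*x**4 - 8*x**3 - 8*x**2 + 4*x + 1.
Integrate each monomial from 0 to 1 using ∫_0^1 c·x^n dx = c·1^(n+1)/(n+1):
  ∫_0^1 u(x)^2 dx = ∫_0^1 (4*x^8 - 8*x^7 + 8*x^6 + 5*x^4 - 6*x^3 + 5*x^2 + 4*x + 4) dx. Term by term:
    ∫_0^1 4*x^8 dx = 4/9;  ∫_0^1 -8*x^7 dx = -1;  ∫_0^1 8*x^6 dx = 8/7;
    ∫_0^1 5*x^4 dx = 1;  ∫_0^1 -6*x^3 dx = -3/2;  ∫_0^1 5*x^2 dx = 5/3;
    ∫_0^1 4*x dx = 2;  ∫_0^1 4 dx = 4.
  Sum: 4/9 − 1 + 8/7 + 1 − 3/2 + 5/3 + 2 + 4 = 977/126.
  ∫_0^1 u'(x)^2 dx = ∫_0^1 (64*x^6 - 96*x^5 + 68*x^4 - 8*x^3 - 8*x^2 + 4*x + 1) dx. Term by term:
    ∫_0^1 64*x^6 dx = 64/7;  ∫_0^1 -96*x^5 dx = -16;  ∫_0^1 68*x^4 dx = 68/5;
    ∫_0^1 -8*x^3 dx = -2;  ∫_0^1 -8*x^2 dx = -8/3;  ∫_0^1 4*x dx = 2;
    ∫_0^1 1 dx = 1.
  Sum: 64/7 − 16 + 68/5 − 2 − 8/3 + 2 + 1 = 533/105.
Adding: ||u||_{H^1}^2 = 977/126 + 533/105 = 8083/630.


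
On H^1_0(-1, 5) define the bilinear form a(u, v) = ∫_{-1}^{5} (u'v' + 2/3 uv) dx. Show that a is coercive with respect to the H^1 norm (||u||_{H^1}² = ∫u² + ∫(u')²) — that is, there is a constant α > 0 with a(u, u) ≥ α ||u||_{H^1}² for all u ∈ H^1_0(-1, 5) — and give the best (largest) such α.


α = (π^2 + 24)/(π^2 + 36)

Coercivity of a(·,·) on H^1_0(-1, 5) means a(u, u) ≥ α ||u||_{H^1}² for every u ∈ H^1_0.
The interval has length L = 6, and Poincaré/coercivity depend only on L. Here a(u, u) = ∫(u')² + (2/3)·∫u².
Here 0 < c = 2/3 < 1. The condition a(u,u) ≥ α||u||_{H^1}² reads (1−α)∫(u')² ≥ (α−c)∫u². Any admissible α is ≤ 1 (rapidly oscillating u have ∫u²/∫(u')² → 0), and α = 1 would force 0 ≥ (1−c)∫u², impossible since c < 1; so 1−α > 0. By the sharp Poincaré inequality on H^1_0 of an interval of length L, ∫(u')² ≥ (π/L)²∫u² with equality for the first sine mode sin(π(x−x₀)/L) (x₀ the left endpoint), so the inequality holds for all u iff (1−α)(π/L)² ≥ α − c, i.e. α ≤ ((π/L)² + c)/((π/L)² + 1) = (1 + c(L/π)²)/(1 + (L/π)²). With (π/L)² = π^2/36 and c = 2/3, the largest admissible constant is α = ((π/L)² + c)/((π/L)² + 1).
Simplifying, α = (π^2 + 24)/(π^2 + 36).


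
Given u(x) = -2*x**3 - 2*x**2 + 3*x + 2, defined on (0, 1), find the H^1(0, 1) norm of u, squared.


||u||_{H^1}^2 = 531/35

The H^1 norm (squared) on an interval (0, L) is
  ||u||_{H^1}^2 = ∫_0^L u(x)^2 dx + ∫_0^L u'(x)^2 dx.
Compute u'(x) = -6*x**2 - 4*x + 3.
Then u(x)^2 = 4*x**6 + 8*x**5 - 8*x**4 - 20*x**3 + x**2 + 12*x + 4 and u'(x)^2 = 36*x**4 + 48*x**3 - 20*x**2 - 24*x + 9.
Integrate each monomial from 0 to 1 using ∫_0^1 c·x^n dx = c·1^(n+1)/(n+1):
  ∫_0^1 u(x)^2 dx = ∫_0^1 (4*x^6 + 8*x^5 - 8*x^4 - 20*x^3 + x^2 + 12*x + 4) dx. Term by term:
    ∫_0^1 4*x^6 dx = 4/7;  ∫_0^1 8*x^5 dx = 4/3;  ∫_0^1 -8*x^4 dx = -8/5;
    ∫_0^1 -20*x^3 dx = -5;  ∫_0^1 x^2 dx = 1/3;  ∫_0^1 12*x dx = 6;
    ∫_0^1 4 dx = 4.
  Sum: 4/7 + 4/3 − 8/5 − 5 + 1/3 + 6 + 4 = 592/105.
  ∫_0^1 u'(x)^2 dx = ∫_0^1 (36*x^4 + 48*x^3 - 20*x^2 - 24*x + 9) dx. Term by term:
    ∫_0^1 36*x^4 dx = 36/5;  ∫_0^1 48*x^3 dx = 12;  ∫_0^1 -20*x^2 dx = -20/3;
    ∫_0^1 -24*x dx = -12;  ∫_0^1 9 dx = 9.
  Sum: 36/5 + 12 − 20/3 − 12 + 9 = 143/15.
Adding: ||u||_{H^1}^2 = 592/105 + 143/15 = 531/35.


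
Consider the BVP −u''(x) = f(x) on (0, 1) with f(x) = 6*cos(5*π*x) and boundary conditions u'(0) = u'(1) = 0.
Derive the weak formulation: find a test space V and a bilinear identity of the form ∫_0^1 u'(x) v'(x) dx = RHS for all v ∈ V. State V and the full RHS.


V = H^1(0, 1) (no boundary constraint on v; u is determined up to an additive constant); weak form: ∫_0^1 u'v' dx = ∫_0^1 (6*cos(5*π*x)) v dx for all v ∈ V.

Multiply both sides by a test function v and integrate from 0 to 1:
  ∫_0^1 −u''(x) v(x) dx = ∫_0^1 f(x) v(x) dx.
Integrate the LHS by parts once:
  ∫_0^1 −u'' v dx = −[u'(x) v(x)]_0^1 + ∫_0^1 u'(x) v'(x) dx.
Thus ∫_0^1 u'(x) v'(x) dx = ∫_0^1 f(x) v(x) dx + [u'(x) v(x)]_0^1.
Choose V so that boundary terms are either known or forced to vanish.
u has homogeneous Neumann: u'(0) = u'(1) = 0. So [u' v]_0^1 = 0·v(1) − 0·v(0) = 0 for any v; take V = H^1(0, 1).
Weak formulation: find u (satisfying any essential BC) such that ∫_0^1 u'(x) v'(x) dx = ∫_0^1 f v dx for all v ∈ V (homogeneous Neumann, so boundary terms vanish).
Substituting f(x) = 6*cos(5*π*x), the right-hand side is ∫_0^1 (6*cos(5*π*x)) v dx.
Compatibility check (pure Neumann): taking v ≡ 1 ∈ V gives 0 = ∫_0^1 f dx + (0) − (0), i.e. ∫_0^1 f dx must equal u'(0) − u'(1) = 0. Indeed ∫_0^1 (6*cos(5*π*x)) dx = 0, so the data are compatible. The solution is then unique only up to an additive constant (fix it e.g. by requiring ∫_0^1 u dx = 0).
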